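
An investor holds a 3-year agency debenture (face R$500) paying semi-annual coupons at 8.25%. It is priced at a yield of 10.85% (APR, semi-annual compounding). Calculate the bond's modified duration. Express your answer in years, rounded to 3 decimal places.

Periodic yield y = 0.05425. First find Macaulay duration:
  t   CF        PV=CF/(1+0.05425)^t    t·PV
  1       20.625        19.5637        19.5637
  2       20.625        18.5570        37.1139
  3       20.625        17.6020        52.8061
  4       20.625        16.6963        66.7851
  5       20.625        15.8371        79.1855
  6      520.625       379.1957     2,275.1740
  Σ                    467.4517     2,530.6283
P = 467.4517; Macaulay duration = 2,530.6283 / 467.4517 = 5.41367 half-year periods = 2.70683 years.
Modified duration = D_Mac / (1 + y) = 2.70683 / 1.05425 = 2.56754 years.

2.568 years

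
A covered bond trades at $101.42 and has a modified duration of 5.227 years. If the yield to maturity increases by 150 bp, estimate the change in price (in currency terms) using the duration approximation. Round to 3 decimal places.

Duration approximation: ΔP/P ≈ -D_mod · Δy = -5.227 × (+0.015) = -0.078405.
ΔP ≈ 101.42 × (-0.078405) = -7.9518351.

-$7.952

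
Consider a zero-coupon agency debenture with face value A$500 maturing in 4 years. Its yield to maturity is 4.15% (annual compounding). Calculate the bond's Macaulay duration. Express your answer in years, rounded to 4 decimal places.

A zero-coupon bond has a single cash flow at maturity, so its Macaulay duration equals its maturity: 4 years.

4.0000 years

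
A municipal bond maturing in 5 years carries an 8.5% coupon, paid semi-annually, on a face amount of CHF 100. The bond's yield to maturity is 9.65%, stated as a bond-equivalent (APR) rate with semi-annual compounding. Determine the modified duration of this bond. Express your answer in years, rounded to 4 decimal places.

3.9621 years

Periodic yield y = 0.04825. First find Macaulay duration:
  t   CF        PV=CF/(1+0.04825)^t    t·PV
  1         4.25         4.0544         4.0544
  2         4.25         3.8678         7.7355
  3         4.25         3.6897        11.0692
  4         4.25         3.5199        14.0796
  5         4.25         3.3579        16.7894
  6         4.25         3.2033        19.2199
  7         4.25         3.0559        21.3911
  8         4.25         2.9152        23.3217
  9         4.25         2.7810        25.0292
  10      104.25        65.0770       650.7697
  Σ                     95.5220       793.4597
P = 95.5220; Macaulay duration = 793.4597 / 95.5220 = 8.30656 half-year periods = 4.15328 years.
Modified duration = D_Mac / (1 + y) = 4.15328 / 1.04825 = 3.96211 years.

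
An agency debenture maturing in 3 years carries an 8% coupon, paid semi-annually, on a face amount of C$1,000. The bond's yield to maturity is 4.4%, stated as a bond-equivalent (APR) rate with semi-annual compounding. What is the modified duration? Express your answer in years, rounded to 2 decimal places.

2.68 years

Periodic yield y = 0.022. First find Macaulay duration:
  t   CF        PV=CF/(1+0.022)^t    t·PV
  1        40.00        39.1389        39.1389
  2        40.00        38.2964        76.5928
  3        40.00        37.4720       112.4161
  4        40.00        36.6654       146.6616
  5        40.00        35.8761       179.3806
  6     1,040.00       912.6998     5,476.1989
  Σ                  1,100.1487     6,030.3890
P = 1,100.1487; Macaulay duration = 6,030.3890 / 1,100.1487 = 5.48143 half-year periods = 2.74072 years.
Modified duration = D_Mac / (1 + y) = 2.74072 / 1.022 = 2.68172 years.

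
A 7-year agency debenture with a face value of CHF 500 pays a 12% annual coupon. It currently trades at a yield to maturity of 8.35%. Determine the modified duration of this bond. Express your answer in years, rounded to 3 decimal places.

Periodic yield y = 0.0835. First find Macaulay duration:
  t   CF        PV=CF/(1+0.0835)^t    t·PV
  1        60.00        55.3761        55.3761
  2        60.00        51.1085       102.2171
  3        60.00        47.1699       141.5096
  4        60.00        43.5347       174.1388
  5        60.00        40.1797       200.8985
  6        60.00        37.0832       222.4995
  7       560.00       319.4373     2,236.0611
  Σ                    593.8894     3,132.7006
P = 593.8894; Macaulay duration = 3,132.7006 / 593.8894 = 5.27489 years.
Modified duration = D_Mac / (1 + y) = 5.27489 / 1.0835 = 4.86838 years.

4.868 years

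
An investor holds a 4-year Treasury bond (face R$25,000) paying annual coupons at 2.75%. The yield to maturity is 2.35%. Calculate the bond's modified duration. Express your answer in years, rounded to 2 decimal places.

3.76 years

Periodic yield y = 0.0235. First find Macaulay duration:
  t   CF        PV=CF/(1+0.0235)^t    t·PV
  1       687.50       671.7147       671.7147
  2       687.50       656.2918     1,312.5837
  3       687.50       641.2231     1,923.6693
  4    25,687.50    23,408.3311    93,633.3243
  Σ                 25,377.5607    97,541.2920
P = 25,377.5607; Macaulay duration = 97,541.2920 / 25,377.5607 = 3.84360 years.
Modified duration = D_Mac / (1 + y) = 3.84360 / 1.0235 = 3.75535 years.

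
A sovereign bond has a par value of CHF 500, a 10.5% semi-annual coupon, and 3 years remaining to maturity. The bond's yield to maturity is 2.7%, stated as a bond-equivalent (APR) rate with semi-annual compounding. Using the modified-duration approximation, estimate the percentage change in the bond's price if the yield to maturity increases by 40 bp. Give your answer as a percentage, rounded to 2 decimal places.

Periodic yield y = 0.0135. Modified duration first:
  t   CF        PV=CF/(1+0.0135)^t    t·PV
  1        26.25        25.9003        25.9003
  2        26.25        25.5553        51.1107
  3        26.25        25.2149        75.6448
  4        26.25        24.8791        99.5163
  5        26.25        24.5477       122.7384
  6       526.25       485.5675     2,913.4049
  Σ                    611.6649     3,288.3155
P = 611.6649; D_Mac = 5.37601 half-year periods = 2.68800 yrs; D_mod = 2.68800/(1+0.0135) = 2.65220 yrs.
ΔP/P ≈ -D_mod · Δy = -2.65220 × (+0.004) = -0.010609 = -1.0609%.

-1.06%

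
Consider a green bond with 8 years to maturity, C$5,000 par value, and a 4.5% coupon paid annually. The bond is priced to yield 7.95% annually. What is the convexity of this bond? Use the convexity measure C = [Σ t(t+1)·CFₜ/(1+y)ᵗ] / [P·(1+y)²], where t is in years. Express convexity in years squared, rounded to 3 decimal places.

With y = 0.0795:
  t   CF        PV=CF/(1+0.0795)^t    t·PV        t(t+1)·PV
  1       225.00       208.4298       208.4298         416.8597
  2       225.00       193.0800       386.1599       1,158.4798
  3       225.00       178.8606       536.5817       2,146.3267
  4       225.00       165.6883       662.7533       3,313.7667
  5       225.00       153.4862       767.4309       4,604.5855
  6       225.00       142.1827       853.0960       5,971.6718
  7       225.00       131.7116       921.9811       7,375.8490
  8     5,225.00     2,833.3819    22,667.0555     204,003.4997
  Σ                  4,006.8211    27,003.4883     228,991.0388
P = 4,006.8211.
Convexity = Σ t(t+1)·PV / [P·(1+y)²] = 228,991.0388 / (4,006.8211 × 1.165320) = 49.04257.

49.043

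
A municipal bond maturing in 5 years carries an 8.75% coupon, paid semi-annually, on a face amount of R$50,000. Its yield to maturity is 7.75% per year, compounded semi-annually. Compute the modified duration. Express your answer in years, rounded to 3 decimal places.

Periodic yield y = 0.03875. First find Macaulay duration:
  t   CF        PV=CF/(1+0.03875)^t    t·PV
  1     2,187.50     2,105.8965     2,105.8965
  2     2,187.50     2,027.3372     4,054.6744
  3     2,187.50     1,951.7085     5,855.1255
  4     2,187.50     1,878.9011     7,515.6043
  5     2,187.50     1,808.8097     9,044.0485
  6     2,187.50     1,741.3330    10,447.9983
  7     2,187.50     1,676.3736    11,734.6150
  8     2,187.50     1,613.8374    12,910.6989
  9     2,187.50     1,553.6340    13,982.7064
  10   52,187.50    35,682.5699   356,825.6987
  Σ                 52,040.4009   434,477.0665
P = 52,040.4009; Macaulay duration = 434,477.0665 / 52,040.4009 = 8.34884 half-year periods = 4.17442 years.
Modified duration = D_Mac / (1 + y) = 4.17442 / 1.03875 = 4.01870 years.

4.019 years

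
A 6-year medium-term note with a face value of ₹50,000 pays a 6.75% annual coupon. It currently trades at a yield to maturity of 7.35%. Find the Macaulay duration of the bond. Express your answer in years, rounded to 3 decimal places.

Periodic yield y = 0.0735. Discount each cash flow and weight by its year:
  t   CF        PV=CF/(1+0.0735)^t    t·PV
  1     3,375.00     3,143.9218     3,143.9218
  2     3,375.00     2,928.6649     5,857.3298
  3     3,375.00     2,728.1461     8,184.4384
  4     3,375.00     2,541.3564    10,165.4258
  5     3,375.00     2,367.3558    11,836.7790
  6    53,375.00    34,875.9138   209,255.4827
  Σ                 48,585.3588   248,443.3774
Price P = Σ PV = 48,585.3588.
Macaulay duration = Σ(t·PV) / P = 248,443.3774 / 48,585.3588 = 5.11354 years.

5.114 years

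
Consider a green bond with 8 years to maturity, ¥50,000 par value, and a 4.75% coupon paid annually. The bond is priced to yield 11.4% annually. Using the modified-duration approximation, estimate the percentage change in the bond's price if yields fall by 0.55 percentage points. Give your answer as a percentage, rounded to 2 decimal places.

+3.22%

Periodic yield y = 0.114. Modified duration first:
  t   CF        PV=CF/(1+0.114)^t    t·PV
  1     2,375.00     2,131.9569     2,131.9569
  2     2,375.00     1,913.7854     3,827.5708
  3     2,375.00     1,717.9402     5,153.8206
  4     2,375.00     1,542.1366     6,168.5465
  5     2,375.00     1,384.3237     6,921.6186
  6     2,375.00     1,242.6604     7,455.9626
  7     2,375.00     1,115.4941     7,808.4587
  8    52,375.00    22,082.2087   176,657.6693
  Σ                 33,130.5060   216,125.6039
P = 33,130.5060; D_Mac = 6.52346 yrs; D_mod = 6.52346/(1+0.114) = 5.85589 yrs.
ΔP/P ≈ -D_mod · Δy = -5.85589 × (-0.0055) = +0.032207 = +3.2207%.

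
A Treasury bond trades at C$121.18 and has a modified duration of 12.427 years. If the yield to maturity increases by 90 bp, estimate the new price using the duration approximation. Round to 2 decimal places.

C$107.63

Duration approximation: ΔP/P ≈ -D_mod · Δy = -12.427 × (+0.009) = -0.111843.
New price ≈ 121.18 × (1 - 0.111843) = 107.62686526.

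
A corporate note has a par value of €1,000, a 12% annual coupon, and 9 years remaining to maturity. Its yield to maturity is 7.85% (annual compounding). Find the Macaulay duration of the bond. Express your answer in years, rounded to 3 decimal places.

6.308 years

Periodic yield y = 0.0785. Discount each cash flow and weight by its year:
  t   CF        PV=CF/(1+0.0785)^t    t·PV
  1       120.00       111.2656       111.2656
  2       120.00       103.1670       206.3341
  3       120.00        95.6579       286.9737
  4       120.00        88.6953       354.7812
  5       120.00        82.2395       411.1975
  6       120.00        76.2536       457.5216
  7       120.00        70.7034       494.9237
  8       120.00        65.5571       524.4572
  9     1,120.00       567.3312     5,105.9809
  Σ                  1,260.8707     7,953.4355
Price P = Σ PV = 1,260.8707.
Macaulay duration = Σ(t·PV) / P = 7,953.4355 / 1,260.8707 = 6.30789 years.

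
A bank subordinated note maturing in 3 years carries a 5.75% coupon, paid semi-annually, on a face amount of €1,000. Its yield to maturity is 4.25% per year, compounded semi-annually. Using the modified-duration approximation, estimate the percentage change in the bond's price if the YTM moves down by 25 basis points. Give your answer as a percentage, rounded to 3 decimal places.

Periodic yield y = 0.02125. Modified duration first:
  t   CF        PV=CF/(1+0.02125)^t    t·PV
  1        28.75        28.1518        28.1518
  2        28.75        27.5660        55.1320
  3        28.75        26.9924        80.9772
  4        28.75        26.4308       105.7230
  5        28.75        25.8808       129.4039
  6     1,028.75       906.8124     5,440.8742
  Σ                  1,041.8341     5,840.2621
P = 1,041.8341; D_Mac = 5.60575 half-year periods = 2.80288 yrs; D_mod = 2.80288/(1+0.02125) = 2.74455 yrs.
ΔP/P ≈ -D_mod · Δy = -2.74455 × (-0.0025) = +0.006861 = +0.6861%.

+0.686%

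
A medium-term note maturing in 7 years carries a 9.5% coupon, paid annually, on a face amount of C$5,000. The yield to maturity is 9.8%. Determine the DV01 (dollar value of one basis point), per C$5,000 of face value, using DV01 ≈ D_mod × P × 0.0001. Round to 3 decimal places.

Periodic yield y = 0.098.
  t   CF        PV=CF/(1+0.098)^t    t·PV
  1       475.00       432.6047       432.6047
  2       475.00       393.9934       787.9868
  3       475.00       358.8282     1,076.4847
  4       475.00       326.8017     1,307.2066
  5       475.00       297.6336     1,488.1678
  6       475.00       271.0688     1,626.4129
  7     5,475.00     2,845.5600    19,918.9198
  Σ                  4,926.4904    26,637.7833
P = 4,926.4904; D_Mac = 5.40705 yrs; D_mod = 4.92445 yrs.
DV01 ≈ 4.92445 × 4,926.4904 × 0.0001 = 2.426028.

C$2.426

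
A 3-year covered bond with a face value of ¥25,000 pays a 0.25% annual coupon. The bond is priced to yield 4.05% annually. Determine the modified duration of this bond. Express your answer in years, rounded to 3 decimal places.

Periodic yield y = 0.0405. First find Macaulay duration:
  t   CF        PV=CF/(1+0.0405)^t    t·PV
  1        62.50        60.0673        60.0673
  2        62.50        57.7292       115.4585
  3    25,062.50    22,248.3668    66,745.1005
  Σ                 22,366.1633    66,920.6262
P = 22,366.1633; Macaulay duration = 66,920.6262 / 22,366.1633 = 2.99205 years.
Modified duration = D_Mac / (1 + y) = 2.99205 / 1.0405 = 2.87559 years.

2.876 years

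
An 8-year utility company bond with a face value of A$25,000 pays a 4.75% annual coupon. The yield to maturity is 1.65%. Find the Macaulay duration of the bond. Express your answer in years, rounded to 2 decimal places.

6.97 years

Periodic yield y = 0.0165. Discount each cash flow and weight by its year:
  t   CF        PV=CF/(1+0.0165)^t    t·PV
  1     1,187.50     1,168.2243     1,168.2243
  2     1,187.50     1,149.2615     2,298.5230
  3     1,187.50     1,130.6065     3,391.8194
  4     1,187.50     1,112.2543     4,449.0171
  5     1,187.50     1,094.2000     5,470.9999
  6     1,187.50     1,076.4387     6,458.6325
  7     1,187.50     1,058.9658     7,412.7607
  8    26,187.50    22,973.9132   183,791.3059
  Σ                 30,763.8643   214,441.2827
Price P = Σ PV = 30,763.8643.
Macaulay duration = Σ(t·PV) / P = 214,441.2827 / 30,763.8643 = 6.97056 years.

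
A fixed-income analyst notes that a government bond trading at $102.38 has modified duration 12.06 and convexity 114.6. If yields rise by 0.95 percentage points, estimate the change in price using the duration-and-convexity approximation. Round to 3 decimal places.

-$11.200

Duration effect: -D_mod·Δy = -12.06 × (+0.0095) = -0.114570
Convexity effect: ½·C·(Δy)² = 0.5 × 114.6 × (0.0095)² = +0.005171325
ΔP/P ≈ -0.114570 + 0.005171325 = -0.109398675
ΔP ≈ 102.38 × (-0.109398675) = -11.2002363465.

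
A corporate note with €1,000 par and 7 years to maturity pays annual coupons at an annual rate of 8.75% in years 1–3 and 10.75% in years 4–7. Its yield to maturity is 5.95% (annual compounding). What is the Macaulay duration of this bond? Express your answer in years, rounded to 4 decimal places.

5.6234 years

Periodic yield y = 0.0595. Discount each cash flow and weight by its year:
  t   CF        PV=CF/(1+0.0595)^t    t·PV
  1        87.50        82.5861        82.5861
  2        87.50        77.9482       155.8964
  3        87.50        73.5707       220.7122
  4       107.50        85.3109       341.2437
  5       107.50        80.5200       402.5999
  6       107.50        75.9981       455.9886
  7     1,107.50       738.9874     5,172.9115
  Σ                  1,214.9214     6,831.9384
Price P = Σ PV = 1,214.9214.
Macaulay duration = Σ(t·PV) / P = 6,831.9384 / 1,214.9214 = 5.62336 years.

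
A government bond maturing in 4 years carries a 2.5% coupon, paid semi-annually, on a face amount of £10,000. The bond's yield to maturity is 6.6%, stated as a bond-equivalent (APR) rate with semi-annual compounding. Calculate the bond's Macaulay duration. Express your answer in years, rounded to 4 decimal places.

3.8147 years

Periodic yield y = 0.033. Discount each cash flow and weight by its period:
  t   CF        PV=CF/(1+0.033)^t    t·PV
  1       125.00       121.0068       121.0068
  2       125.00       117.1411       234.2822
  3       125.00       113.3990       340.1969
  4       125.00       109.7763       439.1053
  5       125.00       106.2694       531.3472
  6       125.00       102.8746       617.2475
  7       125.00        99.5882       697.1172
  8    10,125.00     7,808.9467    62,471.5738
  Σ                  8,579.0021    65,451.8769
Price P = Σ PV = 8,579.0021.
Macaulay duration = Σ(t·PV) / P = 65,451.8769 / 8,579.0021 = 7.62931 half-year periods.
In years: 7.62931 / 2 = 3.81466 years.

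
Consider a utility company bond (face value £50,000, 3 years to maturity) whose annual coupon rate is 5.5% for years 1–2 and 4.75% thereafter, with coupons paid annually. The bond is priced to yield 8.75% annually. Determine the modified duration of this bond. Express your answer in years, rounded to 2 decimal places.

2.61 years

Periodic yield y = 0.0875. First find Macaulay duration:
  t   CF        PV=CF/(1+0.0875)^t    t·PV
  1     2,750.00     2,528.7356     2,528.7356
  2     2,750.00     2,325.2741     4,650.5483
  3    52,375.00    40,722.6694   122,168.0083
  Σ                 45,576.6792   129,347.2923
P = 45,576.6792; Macaulay duration = 129,347.2923 / 45,576.6792 = 2.83801 years.
Modified duration = D_Mac / (1 + y) = 2.83801 / 1.0875 = 2.60967 years.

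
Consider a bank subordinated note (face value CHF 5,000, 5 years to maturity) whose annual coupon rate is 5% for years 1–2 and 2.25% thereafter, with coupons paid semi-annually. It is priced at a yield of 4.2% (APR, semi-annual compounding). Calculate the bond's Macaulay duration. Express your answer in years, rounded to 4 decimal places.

4.5531 years

Periodic yield y = 0.021. Discount each cash flow and weight by its period:
  t   CF        PV=CF/(1+0.021)^t    t·PV
  1       125.00       122.4290       122.4290
  2       125.00       119.9109       239.8217
  3       125.00       117.4445       352.3336
  4       125.00       115.0289       460.1157
  5        56.25        50.6983       253.4917
  6        56.25        49.6556       297.9335
  7        56.25        48.6343       340.4398
  8        56.25        47.6339       381.0716
  9        56.25        46.6542       419.8879
  10    5,056.25     4,107.4390    41,074.3896
  Σ                  4,825.5286    43,941.9141
Price P = Σ PV = 4,825.5286.
Macaulay duration = Σ(t·PV) / P = 43,941.9141 / 4,825.5286 = 9.10613 half-year periods.
In years: 9.10613 / 2 = 4.55307 years.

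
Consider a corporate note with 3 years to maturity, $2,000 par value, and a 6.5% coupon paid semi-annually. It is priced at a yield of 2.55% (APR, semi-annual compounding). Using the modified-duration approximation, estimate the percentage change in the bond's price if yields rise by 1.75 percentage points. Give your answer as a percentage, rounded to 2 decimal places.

Periodic yield y = 0.01275. Modified duration first:
  t   CF        PV=CF/(1+0.01275)^t    t·PV
  1        65.00        64.1817        64.1817
  2        65.00        63.3737       126.7473
  3        65.00        62.5758       187.7275
  4        65.00        61.7880       247.1521
  5        65.00        61.0102       305.0508
  6     2,065.00     1,913.8440    11,483.0643
  Σ                  2,226.7734    12,413.9236
P = 2,226.7734; D_Mac = 5.57485 half-year periods = 2.78742 yrs; D_mod = 2.78742/(1+0.01275) = 2.75233 yrs.
ΔP/P ≈ -D_mod · Δy = -2.75233 × (+0.0175) = -0.048166 = -4.8166%.

-4.82%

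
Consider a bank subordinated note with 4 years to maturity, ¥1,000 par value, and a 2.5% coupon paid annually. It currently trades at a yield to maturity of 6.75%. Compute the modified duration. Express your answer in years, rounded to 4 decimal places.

Periodic yield y = 0.0675. First find Macaulay duration:
  t   CF        PV=CF/(1+0.0675)^t    t·PV
  1        25.00        23.4192        23.4192
  2        25.00        21.9384        43.8767
  3        25.00        20.5512        61.6535
  4     1,025.00       789.3186     3,157.2744
  Σ                    855.2273     3,286.2238
P = 855.2273; Macaulay duration = 3,286.2238 / 855.2273 = 3.84251 years.
Modified duration = D_Mac / (1 + y) = 3.84251 / 1.0675 = 3.59955 years.

3.5995 years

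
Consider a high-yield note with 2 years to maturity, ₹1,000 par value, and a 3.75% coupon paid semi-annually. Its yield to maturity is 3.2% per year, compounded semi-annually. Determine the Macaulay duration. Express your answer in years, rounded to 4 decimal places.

1.9458 years

Periodic yield y = 0.016. Discount each cash flow and weight by its period:
  t   CF        PV=CF/(1+0.016)^t    t·PV
  1        18.75        18.4547        18.4547
  2        18.75        18.1641        36.3282
  3        18.75        17.8781        53.6342
  4     1,018.75       956.0768     3,824.3073
  Σ                  1,010.5737     3,932.7244
Price P = Σ PV = 1,010.5737.
Macaulay duration = Σ(t·PV) / P = 3,932.7244 / 1,010.5737 = 3.89158 half-year periods.
In years: 3.89158 / 2 = 1.94579 years.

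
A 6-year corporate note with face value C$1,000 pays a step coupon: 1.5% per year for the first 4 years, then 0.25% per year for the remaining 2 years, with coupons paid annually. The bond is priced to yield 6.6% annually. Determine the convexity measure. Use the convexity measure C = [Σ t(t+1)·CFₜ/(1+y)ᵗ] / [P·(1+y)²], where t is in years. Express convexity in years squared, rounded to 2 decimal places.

With y = 0.066:
  t   CF        PV=CF/(1+0.066)^t    t·PV        t(t+1)·PV
  1        15.00        14.0713        14.0713          28.1426
  2        15.00        13.2001        26.4002          79.2005
  3        15.00        12.3828        37.1485         148.5939
  4        15.00        11.6162        46.4646         232.3231
  5         2.50         1.8162         9.0808          54.4848
  6     1,002.50       683.1895     4,099.1367      28,693.9570
  Σ                    736.2760     4,232.3021      29,236.7019
P = 736.2760.
Convexity = Σ t(t+1)·PV / [P·(1+y)²] = 29,236.7019 / (736.2760 × 1.136356) = 34.94406.

34.94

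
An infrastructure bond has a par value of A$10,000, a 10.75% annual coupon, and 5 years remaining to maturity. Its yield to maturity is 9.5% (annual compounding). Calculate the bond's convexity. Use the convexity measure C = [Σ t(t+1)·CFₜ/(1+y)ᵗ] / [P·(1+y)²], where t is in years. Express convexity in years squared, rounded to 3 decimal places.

With y = 0.095:
  t   CF        PV=CF/(1+0.095)^t    t·PV        t(t+1)·PV
  1     1,075.00       981.7352       981.7352       1,963.4703
  2     1,075.00       896.5618     1,793.1236       5,379.3707
  3     1,075.00       818.7779     2,456.3337       9,825.3347
  4     1,075.00       747.7424     2,990.9695      14,954.8473
  5    11,075.00     7,035.1464    35,175.7320     211,054.3918
  Σ                 10,479.9636    43,397.8938     243,177.4148
P = 10,479.9636.
Convexity = Σ t(t+1)·PV / [P·(1+y)²] = 243,177.4148 / (10,479.9636 × 1.199025) = 19.35242.

19.352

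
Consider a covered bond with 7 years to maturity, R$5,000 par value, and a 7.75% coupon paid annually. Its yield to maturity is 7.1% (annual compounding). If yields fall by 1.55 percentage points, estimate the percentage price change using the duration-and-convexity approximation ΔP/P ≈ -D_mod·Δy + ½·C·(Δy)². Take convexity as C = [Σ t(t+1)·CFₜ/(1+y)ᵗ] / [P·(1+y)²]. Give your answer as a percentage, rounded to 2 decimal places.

+8.67%

With y = 0.071:
  t   CF        PV=CF/(1+0.071)^t    t·PV        t(t+1)·PV
  1       387.50       361.8114       361.8114         723.6228
  2       387.50       337.8258       675.6515       2,026.9546
  3       387.50       315.4302       946.2907       3,785.1626
  4       387.50       294.5193     1,178.0774       5,890.3869
  5       387.50       274.9947     1,374.9736       8,249.8416
  6       387.50       256.7644     1,540.5867      10,784.1066
  7     5,387.50     3,333.1970    23,332.3793     186,659.0342
  Σ                  5,174.5429    29,409.7705     218,119.1092
P = 5,174.5429; D_Mac = 5.68355 yrs; D_mod = 5.30677 yrs; C = 36.74877.
Duration effect: -5.30677 × (-0.0155) = +0.082255
Convexity effect: 0.5 × 36.74877 × (-0.0155)² = +0.0044144
ΔP/P ≈ +0.082255 + 0.0044144 = +0.086669 = +8.6669%.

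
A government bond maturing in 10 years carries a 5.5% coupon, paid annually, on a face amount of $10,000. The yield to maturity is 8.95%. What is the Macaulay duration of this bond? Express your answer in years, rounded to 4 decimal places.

Periodic yield y = 0.0895. Discount each cash flow and weight by its year:
  t   CF        PV=CF/(1+0.0895)^t    t·PV
  1       550.00       504.8187       504.8187
  2       550.00       463.3490       926.6980
  3       550.00       425.2859     1,275.8577
  4       550.00       390.3496     1,561.3984
  5       550.00       358.2833     1,791.4163
  6       550.00       328.8511     1,973.1065
  7       550.00       301.8367     2,112.8569
  8       550.00       277.0415     2,216.3319
  9       550.00       254.2831     2,288.5483
  10   10,550.00     4,476.9280    44,769.2804
  Σ                  7,781.0270    59,420.3132
Price P = Σ PV = 7,781.0270.
Macaulay duration = Σ(t·PV) / P = 59,420.3132 / 7,781.0270 = 7.63656 years.

7.6366 years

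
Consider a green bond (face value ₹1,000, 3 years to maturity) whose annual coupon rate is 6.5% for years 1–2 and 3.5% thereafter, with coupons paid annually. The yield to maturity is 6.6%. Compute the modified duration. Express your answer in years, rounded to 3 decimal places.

2.641 years

Periodic yield y = 0.066. First find Macaulay duration:
  t   CF        PV=CF/(1+0.066)^t    t·PV
  1        65.00        60.9756        60.9756
  2        65.00        57.2004       114.4008
  3     1,035.00       854.4147     2,563.2442
  Σ                    972.5907     2,738.6206
P = 972.5907; Macaulay duration = 2,738.6206 / 972.5907 = 2.81580 years.
Modified duration = D_Mac / (1 + y) = 2.81580 / 1.066 = 2.64146 years.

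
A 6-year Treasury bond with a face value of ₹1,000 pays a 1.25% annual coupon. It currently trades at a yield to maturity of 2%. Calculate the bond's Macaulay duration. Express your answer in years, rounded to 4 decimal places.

Periodic yield y = 0.02. Discount each cash flow and weight by its year:
  t   CF        PV=CF/(1+0.02)^t    t·PV
  1        12.50        12.2549        12.2549
  2        12.50        12.0146        24.0292
  3        12.50        11.7790        35.3371
  4        12.50        11.5481        46.1923
  5        12.50        11.3216        56.6082
  6     1,012.50       899.0710     5,394.4261
  Σ                    957.9893     5,568.8478
Price P = Σ PV = 957.9893.
Macaulay duration = Σ(t·PV) / P = 5,568.8478 / 957.9893 = 5.81306 years.

5.8131 years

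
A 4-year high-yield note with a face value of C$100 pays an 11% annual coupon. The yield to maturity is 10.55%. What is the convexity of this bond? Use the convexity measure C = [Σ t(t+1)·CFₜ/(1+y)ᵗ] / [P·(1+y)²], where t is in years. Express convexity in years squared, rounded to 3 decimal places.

With y = 0.1055:
  t   CF        PV=CF/(1+0.1055)^t    t·PV        t(t+1)·PV
  1        11.00         9.9502         9.9502          19.9005
  2        11.00         9.0007        18.0014          54.0041
  3        11.00         8.1417        24.4252          97.7007
  4       111.00        74.3170       297.2679       1,486.3394
  Σ                    101.4096       349.6447       1,657.9447
P = 101.4096.
Convexity = Σ t(t+1)·PV / [P·(1+y)²] = 1,657.9447 / (101.4096 × 1.222130) = 13.37745.

13.377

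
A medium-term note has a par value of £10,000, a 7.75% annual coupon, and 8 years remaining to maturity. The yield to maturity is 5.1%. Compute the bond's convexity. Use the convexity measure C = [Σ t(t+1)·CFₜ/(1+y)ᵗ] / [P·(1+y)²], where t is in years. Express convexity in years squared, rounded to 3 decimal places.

With y = 0.051:
  t   CF        PV=CF/(1+0.051)^t    t·PV        t(t+1)·PV
  1       775.00       737.3930       737.3930       1,474.7859
  2       775.00       701.6108     1,403.2216       4,209.6648
  3       775.00       667.5650     2,002.6950       8,010.7799
  4       775.00       635.1713     2,540.6850      12,703.4252
  5       775.00       604.3494     3,021.7472      18,130.4831
  6       775.00       575.0233     3,450.1395      24,150.9766
  7       775.00       547.1201     3,829.8409      30,638.7270
  8    10,775.00     7,237.6162    57,900.9298     521,108.3679
  Σ                 11,705.8491    74,886.6519     620,427.2105
P = 11,705.8491.
Convexity = Σ t(t+1)·PV / [P·(1+y)²] = 620,427.2105 / (11,705.8491 × 1.104601) = 47.98246.

47.982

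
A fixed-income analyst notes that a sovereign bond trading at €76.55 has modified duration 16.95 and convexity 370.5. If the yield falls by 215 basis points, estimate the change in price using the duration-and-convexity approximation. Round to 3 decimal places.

Duration effect: -D_mod·Δy = -16.95 × (-0.0215) = +0.364425
Convexity effect: ½·C·(Δy)² = 0.5 × 370.5 × (-0.0215)² = +0.0856318125
ΔP/P ≈ +0.364425 + 0.0856318125 = +0.4500568125
ΔP ≈ 76.55 × (+0.4500568125) = +34.451848996875.

+€34.452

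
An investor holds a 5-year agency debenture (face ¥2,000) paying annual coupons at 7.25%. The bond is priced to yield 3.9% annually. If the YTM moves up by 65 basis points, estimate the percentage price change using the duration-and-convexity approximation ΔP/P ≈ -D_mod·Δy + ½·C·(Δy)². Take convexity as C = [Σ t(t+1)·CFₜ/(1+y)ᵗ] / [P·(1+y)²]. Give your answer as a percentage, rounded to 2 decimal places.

-2.71%

With y = 0.039:
  t   CF        PV=CF/(1+0.039)^t    t·PV        t(t+1)·PV
  1       145.00       139.5573       139.5573         279.1145
  2       145.00       134.3188       268.6377         805.9130
  3       145.00       129.2770       387.8311       1,551.3243
  4       145.00       124.4245       497.6979       2,488.4895
  5     2,145.00     1,771.5343     8,857.6714      53,146.0282
  Σ                  2,299.1119    10,151.3953      58,270.8695
P = 2,299.1119; D_Mac = 4.41536 yrs; D_mod = 4.24962 yrs; C = 23.47796.
Duration effect: -4.24962 × (+0.0065) = -0.027623
Convexity effect: 0.5 × 23.47796 × (0.0065)² = +0.0004960
ΔP/P ≈ -0.027623 + 0.0004960 = -0.027127 = -2.7127%.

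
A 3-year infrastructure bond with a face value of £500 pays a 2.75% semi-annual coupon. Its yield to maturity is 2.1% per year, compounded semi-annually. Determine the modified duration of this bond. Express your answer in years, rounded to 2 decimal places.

2.87 years

Periodic yield y = 0.0105. First find Macaulay duration:
  t   CF        PV=CF/(1+0.0105)^t    t·PV
  1        6.875         6.8036         6.8036
  2        6.875         6.7329        13.4657
  3        6.875         6.6629        19.9887
  4        6.875         6.5937        26.3747
  5        6.875         6.5252        32.6258
  6      506.875       476.0833     2,856.4999
  Σ                    509.4015     2,955.7584
P = 509.4015; Macaulay duration = 2,955.7584 / 509.4015 = 5.80241 half-year periods = 2.90121 years.
Modified duration = D_Mac / (1 + y) = 2.90121 / 1.0105 = 2.87106 years.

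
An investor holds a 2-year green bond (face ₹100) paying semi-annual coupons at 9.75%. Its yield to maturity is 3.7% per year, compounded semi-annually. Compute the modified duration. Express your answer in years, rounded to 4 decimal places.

1.8388 years

Periodic yield y = 0.0185. First find Macaulay duration:
  t   CF        PV=CF/(1+0.0185)^t    t·PV
  1        4.875         4.7865         4.7865
  2        4.875         4.6995         9.3990
  3        4.875         4.6141        13.8424
  4      104.875        97.4603       389.8413
  Σ                    111.5604       417.8692
P = 111.5604; Macaulay duration = 417.8692 / 111.5604 = 3.74568 half-year periods = 1.87284 years.
Modified duration = D_Mac / (1 + y) = 1.87284 / 1.0185 = 1.83882 years.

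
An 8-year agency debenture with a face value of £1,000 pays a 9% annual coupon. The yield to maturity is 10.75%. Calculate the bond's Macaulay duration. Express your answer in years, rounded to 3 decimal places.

5.928 years

Periodic yield y = 0.1075. Discount each cash flow and weight by its year:
  t   CF        PV=CF/(1+0.1075)^t    t·PV
  1        90.00        81.2641        81.2641
  2        90.00        73.3762       146.7523
  3        90.00        66.2539       198.7616
  4        90.00        59.8229       239.2917
  5        90.00        54.0162       270.0809
  6        90.00        48.7731       292.6384
  7        90.00        44.0389       308.2722
  8     1,090.00       481.5891     3,852.7125
  Σ                    909.1343     5,389.7738
Price P = Σ PV = 909.1343.
Macaulay duration = Σ(t·PV) / P = 5,389.7738 / 909.1343 = 5.92847 years.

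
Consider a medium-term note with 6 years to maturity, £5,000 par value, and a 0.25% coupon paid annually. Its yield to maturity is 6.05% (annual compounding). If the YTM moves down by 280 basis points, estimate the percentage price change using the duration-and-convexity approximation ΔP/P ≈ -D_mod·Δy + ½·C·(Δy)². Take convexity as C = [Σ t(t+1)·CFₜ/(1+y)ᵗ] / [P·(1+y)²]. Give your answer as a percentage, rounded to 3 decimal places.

With y = 0.0605:
  t   CF        PV=CF/(1+0.0605)^t    t·PV        t(t+1)·PV
  1        12.50        11.7869        11.7869          23.5738
  2        12.50        11.1145        22.2289          66.6868
  3        12.50        10.4804        31.4412         125.7648
  4        12.50         9.8825        39.5300         197.6502
  5        12.50         9.3187        46.5936         279.5618
  6     5,012.50     3,523.6304    21,141.7824     147,992.4769
  Σ                  3,576.2134    21,293.3631     148,685.7144
P = 3,576.2134; D_Mac = 5.95416 yrs; D_mod = 5.61449 yrs; C = 36.96787.
Duration effect: -5.61449 × (-0.028) = +0.157206
Convexity effect: 0.5 × 36.96787 × (-0.028)² = +0.0144914
ΔP/P ≈ +0.157206 + 0.0144914 = +0.171697 = +17.1697%.

+17.170%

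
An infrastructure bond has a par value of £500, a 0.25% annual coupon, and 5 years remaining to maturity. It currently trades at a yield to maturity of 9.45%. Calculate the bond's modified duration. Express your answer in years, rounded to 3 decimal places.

Periodic yield y = 0.0945. First find Macaulay duration:
  t   CF        PV=CF/(1+0.0945)^t    t·PV
  1         1.25         1.1421         1.1421
  2         1.25         1.0435         2.0869
  3         1.25         0.9534         2.8601
  4         1.25         0.8711         3.4842
  5       501.25       319.1358     1,595.6791
  Σ                    323.1458     1,605.2525
P = 323.1458; Macaulay duration = 1,605.2525 / 323.1458 = 4.96758 years.
Modified duration = D_Mac / (1 + y) = 4.96758 / 1.0945 = 4.53867 years.

4.539 years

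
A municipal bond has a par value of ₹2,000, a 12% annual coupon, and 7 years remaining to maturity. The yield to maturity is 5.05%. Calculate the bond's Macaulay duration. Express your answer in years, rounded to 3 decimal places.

Periodic yield y = 0.0505. Discount each cash flow and weight by its year:
  t   CF        PV=CF/(1+0.0505)^t    t·PV
  1       240.00       228.4626       228.4626
  2       240.00       217.4799       434.9598
  3       240.00       207.0251       621.0754
  4       240.00       197.0729       788.2918
  5       240.00       187.5992       937.9959
  6       240.00       178.5809     1,071.4851
  7     2,240.00     1,586.6299    11,106.4090
  Σ                  2,802.8505    15,188.6797
Price P = Σ PV = 2,802.8505.
Macaulay duration = Σ(t·PV) / P = 15,188.6797 / 2,802.8505 = 5.41901 years.

5.419 years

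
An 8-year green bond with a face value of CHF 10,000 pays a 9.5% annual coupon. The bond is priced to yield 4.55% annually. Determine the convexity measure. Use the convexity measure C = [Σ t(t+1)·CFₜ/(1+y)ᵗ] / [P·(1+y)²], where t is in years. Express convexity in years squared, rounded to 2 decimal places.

With y = 0.0455:
  t   CF        PV=CF/(1+0.0455)^t    t·PV        t(t+1)·PV
  1       950.00       908.6561       908.6561       1,817.3123
  2       950.00       869.1116     1,738.2231       5,214.6694
  3       950.00       831.2880     2,493.8639       9,975.4556
  4       950.00       795.1104     3,180.4418      15,902.2088
  5       950.00       760.5074     3,802.5368      22,815.2207
  6       950.00       727.4102     4,364.4612      30,551.2281
  7       950.00       695.7534     4,870.2739      38,962.1911
  8    10,950.00     7,670.4673    61,363.7383     552,273.6445
  Σ                 13,258.3044    82,722.1951     677,511.9305
P = 13,258.3044.
Convexity = Σ t(t+1)·PV / [P·(1+y)²] = 677,511.9305 / (13,258.3044 × 1.093070) = 46.74992.

46.75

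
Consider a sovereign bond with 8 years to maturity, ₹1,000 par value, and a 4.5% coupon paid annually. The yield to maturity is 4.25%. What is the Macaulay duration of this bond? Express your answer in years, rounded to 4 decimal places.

Periodic yield y = 0.0425. Discount each cash flow and weight by its year:
  t   CF        PV=CF/(1+0.0425)^t    t·PV
  1        45.00        43.1655        43.1655
  2        45.00        41.4057        82.8114
  3        45.00        39.7177       119.1532
  4        45.00        38.0985       152.3941
  5        45.00        36.5454       182.7268
  6        45.00        35.0555       210.3330
  7        45.00        33.6264       235.3846
  8     1,045.00       749.0448     5,992.3582
  Σ                  1,016.6595     7,018.3268
Price P = Σ PV = 1,016.6595.
Macaulay duration = Σ(t·PV) / P = 7,018.3268 / 1,016.6595 = 6.90332 years.

6.9033 years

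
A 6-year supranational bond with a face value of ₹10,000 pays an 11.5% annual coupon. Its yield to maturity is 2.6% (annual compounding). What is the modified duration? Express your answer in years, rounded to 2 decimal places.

Periodic yield y = 0.026. First find Macaulay duration:
  t   CF        PV=CF/(1+0.026)^t    t·PV
  1     1,150.00     1,120.8577     1,120.8577
  2     1,150.00     1,092.4539     2,184.9078
  3     1,150.00     1,064.7699     3,194.3096
  4     1,150.00     1,037.7874     4,151.1496
  5     1,150.00     1,011.4887     5,057.4435
  6    11,150.00     9,558.5211    57,351.1265
  Σ                 14,885.8787    73,059.7948
P = 14,885.8787; Macaulay duration = 73,059.7948 / 14,885.8787 = 4.90799 years.
Modified duration = D_Mac / (1 + y) = 4.90799 / 1.026 = 4.78362 years.

4.78 years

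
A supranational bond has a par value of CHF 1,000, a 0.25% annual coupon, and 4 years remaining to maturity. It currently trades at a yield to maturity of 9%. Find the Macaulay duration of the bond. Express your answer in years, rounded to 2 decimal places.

Periodic yield y = 0.09. Discount each cash flow and weight by its year:
  t   CF        PV=CF/(1+0.09)^t    t·PV
  1         2.50         2.2936         2.2936
  2         2.50         2.1042         4.2084
  3         2.50         1.9305         5.7914
  4     1,002.50       710.1963     2,840.7851
  Σ                    716.5245     2,853.0785
Price P = Σ PV = 716.5245.
Macaulay duration = Σ(t·PV) / P = 2,853.0785 / 716.5245 = 3.98183 years.

3.98 years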